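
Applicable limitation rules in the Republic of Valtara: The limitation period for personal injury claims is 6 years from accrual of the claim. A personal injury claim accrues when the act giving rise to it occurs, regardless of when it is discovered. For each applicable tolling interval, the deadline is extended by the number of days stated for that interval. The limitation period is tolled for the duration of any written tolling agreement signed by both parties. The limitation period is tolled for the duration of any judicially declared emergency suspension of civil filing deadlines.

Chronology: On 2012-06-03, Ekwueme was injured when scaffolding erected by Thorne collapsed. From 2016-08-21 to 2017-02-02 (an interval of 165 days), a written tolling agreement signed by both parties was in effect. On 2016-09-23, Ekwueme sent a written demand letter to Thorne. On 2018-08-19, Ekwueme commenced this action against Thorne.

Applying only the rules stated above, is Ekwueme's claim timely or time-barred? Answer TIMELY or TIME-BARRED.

The limitation period began to run on 2012-06-03.
The untolled deadline — 6 years after 2012-06-03 — is 2018-06-03.
The period was tolled for 165 days by the written tolling agreement (2016-08-21 to 2017-02-02), pushing the deadline to 2018-11-15.
None of the other events listed affects the running of the period under the stated rules.
Filing on 2018-08-19 beat the 2018-11-15 deadline — the action is timely.

TIMELY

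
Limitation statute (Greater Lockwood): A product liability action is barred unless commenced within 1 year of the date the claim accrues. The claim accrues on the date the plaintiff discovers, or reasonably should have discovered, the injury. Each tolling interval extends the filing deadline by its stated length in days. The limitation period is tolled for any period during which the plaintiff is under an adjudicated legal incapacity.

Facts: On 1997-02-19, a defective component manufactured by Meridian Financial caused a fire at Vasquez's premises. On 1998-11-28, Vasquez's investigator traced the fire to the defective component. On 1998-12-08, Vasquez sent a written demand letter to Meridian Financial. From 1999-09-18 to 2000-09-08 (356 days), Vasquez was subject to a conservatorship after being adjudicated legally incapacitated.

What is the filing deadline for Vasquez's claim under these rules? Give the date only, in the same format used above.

The claim did not accrue until Vasquez discovered the injury on 1998-11-28; the 1997-02-19 act date does not start the clock under the stated rule.
Adding the 1 year base period to 1998-11-28 gives a deadline of 1999-11-28, before any tolling.
The period was tolled for 356 days by the plaintiff's legal incapacity (1999-09-18 to 2000-09-08), pushing the deadline to 2000-11-18.
None of the other events listed affects the running of the period under the stated rules.

2000-11-18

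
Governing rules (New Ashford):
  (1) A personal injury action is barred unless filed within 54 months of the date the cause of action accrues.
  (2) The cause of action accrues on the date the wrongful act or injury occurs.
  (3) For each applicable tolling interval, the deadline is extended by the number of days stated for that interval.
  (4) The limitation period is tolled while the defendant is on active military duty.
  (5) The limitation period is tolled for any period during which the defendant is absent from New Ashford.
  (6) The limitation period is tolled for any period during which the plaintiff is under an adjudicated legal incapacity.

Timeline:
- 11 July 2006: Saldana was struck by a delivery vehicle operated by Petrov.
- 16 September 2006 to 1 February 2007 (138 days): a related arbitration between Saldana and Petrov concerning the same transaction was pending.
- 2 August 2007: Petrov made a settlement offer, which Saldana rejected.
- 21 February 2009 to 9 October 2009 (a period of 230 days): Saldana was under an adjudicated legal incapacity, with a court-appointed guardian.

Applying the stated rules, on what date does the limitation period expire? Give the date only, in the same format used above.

The cause of action accrued on 11 July 2006, the date of the act.
Adding the 54 months base period to 11 July 2006 gives a deadline of 11 January 2011, before any tolling.
The plaintiff's legal incapacity from 21 February 2009 to 9 October 2009 tolled the period for 230 days, extending the deadline to 29 August 2011.
No stated provision tolls the period for a pending arbitration, so the interval from 16 September 2006 to 1 February 2007 has no effect on the deadline.
The other events in the timeline have no effect on the limitation period under the stated rules.

29 August 2011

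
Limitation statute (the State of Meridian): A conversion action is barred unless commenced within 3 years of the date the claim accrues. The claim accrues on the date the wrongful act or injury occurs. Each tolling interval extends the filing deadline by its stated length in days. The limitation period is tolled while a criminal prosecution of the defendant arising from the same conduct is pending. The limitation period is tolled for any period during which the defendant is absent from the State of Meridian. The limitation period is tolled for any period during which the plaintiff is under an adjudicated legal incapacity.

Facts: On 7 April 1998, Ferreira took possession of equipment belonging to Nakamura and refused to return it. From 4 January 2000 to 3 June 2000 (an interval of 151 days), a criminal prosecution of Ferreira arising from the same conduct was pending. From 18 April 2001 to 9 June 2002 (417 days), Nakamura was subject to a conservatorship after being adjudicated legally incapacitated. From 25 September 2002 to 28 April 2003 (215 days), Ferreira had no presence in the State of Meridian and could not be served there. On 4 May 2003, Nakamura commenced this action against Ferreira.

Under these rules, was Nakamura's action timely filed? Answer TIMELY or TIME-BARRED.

TIMELY

The limitation period began to run on 7 April 1998.
The untolled deadline — 3 years after 7 April 1998 — is 7 April 2001.
Because the pending criminal prosecution ran from 4 January 2000 to 3 June 2000, the deadline is extended by 151 days to 5 September 2001.
Because the plaintiff's legal incapacity ran from 18 April 2001 to 9 June 2002, the deadline is extended by 417 days to 27 October 2002.
The period was tolled for 215 days by the defendant's absence from the jurisdiction (25 September 2002 to 28 April 2003), pushing the deadline to 30 May 2003.
Nakamura filed on 4 May 2003, before the 30 May 2003 deadline, so the action is timely.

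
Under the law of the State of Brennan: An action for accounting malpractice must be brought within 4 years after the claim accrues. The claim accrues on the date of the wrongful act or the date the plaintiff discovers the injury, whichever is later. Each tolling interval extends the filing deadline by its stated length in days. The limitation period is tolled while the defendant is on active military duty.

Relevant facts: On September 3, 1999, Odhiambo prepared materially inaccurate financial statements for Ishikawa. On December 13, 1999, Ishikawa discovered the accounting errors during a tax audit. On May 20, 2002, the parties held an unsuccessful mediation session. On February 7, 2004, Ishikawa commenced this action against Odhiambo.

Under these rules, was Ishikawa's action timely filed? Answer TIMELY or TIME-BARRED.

Taking the later of the act (September 3, 1999) and discovery (December 13, 1999), the claim accrued on December 13, 1999.
Adding the 4 years base period to December 13, 1999 gives a deadline of December 13, 2003, before any tolling.
The other events in the timeline have no effect on the limitation period under the stated rules.
The February 7, 2004 filing falls after the December 13, 2003 deadline; the claim is time-barred.

TIME-BARRED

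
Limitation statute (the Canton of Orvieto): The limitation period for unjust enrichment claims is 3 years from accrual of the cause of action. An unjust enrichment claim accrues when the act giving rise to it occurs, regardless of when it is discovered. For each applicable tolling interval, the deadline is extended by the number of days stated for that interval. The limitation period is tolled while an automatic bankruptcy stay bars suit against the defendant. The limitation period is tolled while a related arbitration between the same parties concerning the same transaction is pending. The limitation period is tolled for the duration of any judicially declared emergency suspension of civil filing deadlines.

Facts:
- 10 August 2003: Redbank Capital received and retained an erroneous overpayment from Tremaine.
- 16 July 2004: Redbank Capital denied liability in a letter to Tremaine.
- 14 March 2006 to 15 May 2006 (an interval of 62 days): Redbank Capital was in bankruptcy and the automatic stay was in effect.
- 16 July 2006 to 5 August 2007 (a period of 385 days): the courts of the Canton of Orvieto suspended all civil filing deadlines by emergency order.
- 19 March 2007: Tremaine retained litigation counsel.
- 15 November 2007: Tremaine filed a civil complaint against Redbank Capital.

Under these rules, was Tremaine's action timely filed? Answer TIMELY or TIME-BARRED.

TIME-BARRED

The limitation period began to run on 10 August 2003.
The untolled deadline — 3 years after 10 August 2003 — is 10 August 2006.
The period was tolled for 62 days by the automatic bankruptcy stay (14 March 2006 to 15 May 2006), pushing the deadline to 11 October 2006.
The period was tolled for 385 days by the emergency suspension of filing deadlines (16 July 2006 to 5 August 2007), pushing the deadline to 31 October 2007.
None of the other events listed affects the running of the period under the stated rules.
Tremaine filed on 15 November 2007, after the 31 October 2007 deadline, so the action is time-barred.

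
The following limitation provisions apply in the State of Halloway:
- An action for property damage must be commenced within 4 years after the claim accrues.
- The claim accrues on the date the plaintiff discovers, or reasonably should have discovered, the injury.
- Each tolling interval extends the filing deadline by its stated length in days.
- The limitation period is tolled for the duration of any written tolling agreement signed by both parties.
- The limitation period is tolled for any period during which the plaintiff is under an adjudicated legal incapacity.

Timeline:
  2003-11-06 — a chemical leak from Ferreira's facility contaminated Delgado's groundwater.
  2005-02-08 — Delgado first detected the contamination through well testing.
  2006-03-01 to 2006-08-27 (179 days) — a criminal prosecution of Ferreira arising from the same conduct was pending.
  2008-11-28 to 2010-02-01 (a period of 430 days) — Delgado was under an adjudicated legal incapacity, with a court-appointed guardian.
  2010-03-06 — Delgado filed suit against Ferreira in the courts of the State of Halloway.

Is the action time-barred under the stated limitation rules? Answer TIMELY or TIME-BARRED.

The claim did not accrue until Delgado discovered the injury on 2005-02-08; the 2003-11-06 act date does not start the clock under the stated rule.
The untolled deadline — 4 years after 2005-02-08 — is 2009-02-08.
The plaintiff's legal incapacity from 2008-11-28 to 2010-02-01 tolled the period for 430 days, extending the deadline to 2010-04-14.
The pending criminal prosecution from 2006-03-01 to 2006-08-27 does not toll the period, because no stated rule makes a criminal prosecution a tolling event.
Filing on 2010-03-06 beat the 2010-04-14 deadline — the action is timely.

TIMELY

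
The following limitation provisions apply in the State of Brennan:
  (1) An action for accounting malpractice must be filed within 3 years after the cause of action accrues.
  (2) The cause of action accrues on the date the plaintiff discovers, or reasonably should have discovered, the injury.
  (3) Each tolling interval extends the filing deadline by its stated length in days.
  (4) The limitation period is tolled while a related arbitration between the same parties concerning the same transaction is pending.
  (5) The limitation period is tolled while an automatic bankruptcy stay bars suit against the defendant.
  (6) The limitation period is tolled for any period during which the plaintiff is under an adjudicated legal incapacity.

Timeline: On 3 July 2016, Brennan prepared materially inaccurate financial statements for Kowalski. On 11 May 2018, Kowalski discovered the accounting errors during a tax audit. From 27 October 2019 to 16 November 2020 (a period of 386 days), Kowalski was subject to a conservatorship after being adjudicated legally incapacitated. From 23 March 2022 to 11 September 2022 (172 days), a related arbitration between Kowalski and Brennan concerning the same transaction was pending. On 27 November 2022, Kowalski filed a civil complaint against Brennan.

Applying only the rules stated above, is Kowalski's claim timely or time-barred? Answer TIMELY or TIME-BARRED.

TIME-BARRED

Accrual is tied to discovery, so the period began on 11 May 2018 rather than on 3 July 2016 when the act occurred.
3 years from 11 May 2018 is 11 May 2021.
The plaintiff's legal incapacity from 27 October 2019 to 16 November 2020 tolled the period for 386 days, extending the deadline to 1 June 2022.
The pending related arbitration from 23 March 2022 to 11 September 2022 tolled the period for 172 days, extending the deadline to 20 November 2022.
Filing on 27 November 2022 missed the 20 November 2022 deadline — the action is time-barred.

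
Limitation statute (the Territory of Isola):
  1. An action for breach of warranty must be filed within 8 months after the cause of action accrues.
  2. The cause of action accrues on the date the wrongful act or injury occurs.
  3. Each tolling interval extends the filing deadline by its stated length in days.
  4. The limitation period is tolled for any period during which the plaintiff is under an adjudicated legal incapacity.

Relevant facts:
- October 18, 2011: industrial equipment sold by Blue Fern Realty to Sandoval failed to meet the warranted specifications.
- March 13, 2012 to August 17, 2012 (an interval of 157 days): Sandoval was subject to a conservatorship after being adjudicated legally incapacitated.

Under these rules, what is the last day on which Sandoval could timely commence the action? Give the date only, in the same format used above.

November 22, 2012

The claim accrued on October 18, 2011, when the wrongful act occurred.
Adding the 8 months base period to October 18, 2011 gives a deadline of June 18, 2012, before any tolling.
The period was tolled for 157 days by the plaintiff's legal incapacity (March 13, 2012 to August 17, 2012), pushing the deadline to November 22, 2012.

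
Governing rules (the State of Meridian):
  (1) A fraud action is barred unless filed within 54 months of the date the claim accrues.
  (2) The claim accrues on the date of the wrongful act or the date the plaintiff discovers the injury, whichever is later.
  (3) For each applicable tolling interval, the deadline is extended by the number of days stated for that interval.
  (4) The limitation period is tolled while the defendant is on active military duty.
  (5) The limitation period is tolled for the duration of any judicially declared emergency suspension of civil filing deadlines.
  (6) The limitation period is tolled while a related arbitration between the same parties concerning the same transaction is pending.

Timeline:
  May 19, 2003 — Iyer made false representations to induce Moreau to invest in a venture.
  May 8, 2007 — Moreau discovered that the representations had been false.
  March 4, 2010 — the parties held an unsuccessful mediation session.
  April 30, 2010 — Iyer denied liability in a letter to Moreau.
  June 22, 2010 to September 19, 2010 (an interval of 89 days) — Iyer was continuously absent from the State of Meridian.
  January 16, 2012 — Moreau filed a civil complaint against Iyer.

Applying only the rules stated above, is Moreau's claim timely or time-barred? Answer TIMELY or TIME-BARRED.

The claim accrued on May 8, 2007 — the later of the May 19, 2003 act and the May 8, 2007 discovery.
Adding the 54 months base period to May 8, 2007 gives a deadline of November 8, 2011, before any tolling.
Although the defendant's absence ran from June 22, 2010 to September 19, 2010, the stated rules do not make that a tolling event, so it is disregarded.
Nothing else in the chronology tolls or restarts the period.
The January 16, 2012 filing falls after the November 8, 2011 deadline; the claim is time-barred.

TIME-BARRED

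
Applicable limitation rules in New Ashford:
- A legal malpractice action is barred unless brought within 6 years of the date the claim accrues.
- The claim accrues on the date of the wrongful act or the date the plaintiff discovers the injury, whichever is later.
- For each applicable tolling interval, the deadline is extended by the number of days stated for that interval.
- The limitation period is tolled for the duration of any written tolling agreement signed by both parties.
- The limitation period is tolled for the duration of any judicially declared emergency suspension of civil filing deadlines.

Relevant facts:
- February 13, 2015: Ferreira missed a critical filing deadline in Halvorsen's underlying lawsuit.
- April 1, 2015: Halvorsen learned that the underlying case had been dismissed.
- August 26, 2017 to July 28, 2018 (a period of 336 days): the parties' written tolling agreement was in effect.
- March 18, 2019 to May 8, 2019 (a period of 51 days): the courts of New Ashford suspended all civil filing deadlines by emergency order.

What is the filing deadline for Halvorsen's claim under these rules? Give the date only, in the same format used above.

The claim accrued on April 1, 2015 — the later of the February 13, 2015 act and the April 1, 2015 discovery.
6 years from April 1, 2015 is April 1, 2021.
Because the written tolling agreement ran from August 26, 2017 to July 28, 2018, the deadline is extended by 336 days to March 3, 2022.
The period was tolled for 51 days by the emergency suspension of filing deadlines (March 18, 2019 to May 8, 2019), pushing the deadline to April 23, 2022.

April 23, 2022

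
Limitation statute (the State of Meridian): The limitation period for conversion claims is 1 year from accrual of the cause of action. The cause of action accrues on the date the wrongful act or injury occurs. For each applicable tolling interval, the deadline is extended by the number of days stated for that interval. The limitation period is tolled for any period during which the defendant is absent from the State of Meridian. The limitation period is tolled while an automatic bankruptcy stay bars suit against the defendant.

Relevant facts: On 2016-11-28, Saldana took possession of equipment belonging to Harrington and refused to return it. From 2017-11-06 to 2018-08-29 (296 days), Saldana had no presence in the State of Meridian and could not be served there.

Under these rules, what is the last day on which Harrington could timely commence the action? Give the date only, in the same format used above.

2018-09-20

The limitation period began to run on 2016-11-28.
The untolled deadline — 1 year after 2016-11-28 — is 2017-11-28.
The defendant's absence from the jurisdiction from 2017-11-06 to 2018-08-29 tolled the period for 296 days, extending the deadline to 2018-09-20.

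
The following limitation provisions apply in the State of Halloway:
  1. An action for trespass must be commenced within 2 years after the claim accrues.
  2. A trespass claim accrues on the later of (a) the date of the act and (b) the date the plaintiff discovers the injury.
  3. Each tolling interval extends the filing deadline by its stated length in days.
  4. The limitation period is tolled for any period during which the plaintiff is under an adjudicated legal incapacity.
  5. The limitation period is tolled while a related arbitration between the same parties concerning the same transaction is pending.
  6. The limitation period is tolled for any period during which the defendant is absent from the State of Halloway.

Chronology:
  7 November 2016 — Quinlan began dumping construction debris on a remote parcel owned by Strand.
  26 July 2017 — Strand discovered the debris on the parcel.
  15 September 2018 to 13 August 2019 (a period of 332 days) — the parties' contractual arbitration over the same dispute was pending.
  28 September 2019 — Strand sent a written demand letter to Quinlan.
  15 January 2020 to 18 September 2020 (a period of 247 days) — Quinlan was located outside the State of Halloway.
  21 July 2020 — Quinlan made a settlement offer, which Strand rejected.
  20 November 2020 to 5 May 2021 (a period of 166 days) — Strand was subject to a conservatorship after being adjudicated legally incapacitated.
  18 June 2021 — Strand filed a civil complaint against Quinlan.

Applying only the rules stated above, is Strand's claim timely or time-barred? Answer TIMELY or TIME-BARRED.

TIMELY

The claim accrued on 26 July 2017 — the later of the 7 November 2016 act and the 26 July 2017 discovery.
Adding the 2 years base period to 26 July 2017 gives a deadline of 26 July 2019, before any tolling.
Because the pending related arbitration ran from 15 September 2018 to 13 August 2019, the deadline is extended by 332 days to 22 June 2020.
Because the defendant's absence from the jurisdiction ran from 15 January 2020 to 18 September 2020, the deadline is extended by 247 days to 24 February 2021.
The plaintiff's legal incapacity from 20 November 2020 to 5 May 2021 tolled the period for 166 days, extending the deadline to 9 August 2021.
Nothing else in the chronology tolls or restarts the period.
Strand filed on 18 June 2021, before the 9 August 2021 deadline, so the action is timely.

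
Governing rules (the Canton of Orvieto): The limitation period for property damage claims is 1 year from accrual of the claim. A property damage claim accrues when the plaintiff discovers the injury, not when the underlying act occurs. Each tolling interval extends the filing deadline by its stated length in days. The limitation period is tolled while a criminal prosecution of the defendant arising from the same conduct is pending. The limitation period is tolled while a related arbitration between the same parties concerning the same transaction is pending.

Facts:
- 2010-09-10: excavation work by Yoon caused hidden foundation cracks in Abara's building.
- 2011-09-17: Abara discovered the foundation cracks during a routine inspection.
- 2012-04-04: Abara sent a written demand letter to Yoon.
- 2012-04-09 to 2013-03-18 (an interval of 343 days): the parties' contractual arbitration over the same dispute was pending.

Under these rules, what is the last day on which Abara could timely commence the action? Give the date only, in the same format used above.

2013-08-26

Under the discovery rule, the claim accrued on 2011-09-17, when Abara discovered the injury — not on the 2010-09-10 date of the underlying act.
1 year from 2011-09-17 is 2012-09-17.
Because the pending related arbitration ran from 2012-04-09 to 2013-03-18, the deadline is extended by 343 days to 2013-08-26.
None of the other events listed affects the running of the period under the stated rules.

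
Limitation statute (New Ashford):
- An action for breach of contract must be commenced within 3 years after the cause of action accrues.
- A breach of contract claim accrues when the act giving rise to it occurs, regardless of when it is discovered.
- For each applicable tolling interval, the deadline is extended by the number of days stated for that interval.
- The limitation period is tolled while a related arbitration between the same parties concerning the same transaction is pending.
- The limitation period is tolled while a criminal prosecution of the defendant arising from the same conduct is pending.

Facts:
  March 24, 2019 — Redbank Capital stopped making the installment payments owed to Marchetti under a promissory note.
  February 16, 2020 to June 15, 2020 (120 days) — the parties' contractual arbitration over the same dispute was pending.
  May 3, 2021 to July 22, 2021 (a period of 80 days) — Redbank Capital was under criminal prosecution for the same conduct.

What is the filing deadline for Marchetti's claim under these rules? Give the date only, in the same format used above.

October 10, 2022

The claim accrued on March 24, 2019, when the wrongful act occurred.
The untolled deadline — 3 years after March 24, 2019 — is March 24, 2022.
Because the pending related arbitration ran from February 16, 2020 to June 15, 2020, the deadline is extended by 120 days to July 22, 2022.
The pending criminal prosecution from May 3, 2021 to July 22, 2021 tolled the period for 80 days, extending the deadline to October 10, 2022.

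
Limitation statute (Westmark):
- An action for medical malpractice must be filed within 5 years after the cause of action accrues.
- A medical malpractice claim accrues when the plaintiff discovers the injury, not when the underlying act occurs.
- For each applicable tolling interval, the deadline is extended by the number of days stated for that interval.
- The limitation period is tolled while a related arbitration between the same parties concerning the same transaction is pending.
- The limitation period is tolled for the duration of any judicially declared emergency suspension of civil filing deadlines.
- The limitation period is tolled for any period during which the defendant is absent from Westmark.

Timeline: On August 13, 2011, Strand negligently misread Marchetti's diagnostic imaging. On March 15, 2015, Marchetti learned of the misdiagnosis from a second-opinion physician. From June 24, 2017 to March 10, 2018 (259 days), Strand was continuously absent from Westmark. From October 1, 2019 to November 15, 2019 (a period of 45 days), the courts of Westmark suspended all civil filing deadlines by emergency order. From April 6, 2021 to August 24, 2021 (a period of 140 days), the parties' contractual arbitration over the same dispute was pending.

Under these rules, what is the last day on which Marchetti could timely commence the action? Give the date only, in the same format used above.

January 13, 2021

The claim did not accrue until Marchetti discovered the injury on March 15, 2015; the August 13, 2011 act date does not start the clock under the stated rule.
5 years from March 15, 2015 is March 15, 2020.
The defendant's absence from the jurisdiction from June 24, 2017 to March 10, 2018 tolled the period for 259 days, extending the deadline to November 29, 2020.
Because the emergency suspension of filing deadlines ran from October 1, 2019 to November 15, 2019, the deadline is extended by 45 days to January 13, 2021.
The pending related arbitration from April 6, 2021 to August 24, 2021 began after the period had already run on January 13, 2021, so it has no tolling effect.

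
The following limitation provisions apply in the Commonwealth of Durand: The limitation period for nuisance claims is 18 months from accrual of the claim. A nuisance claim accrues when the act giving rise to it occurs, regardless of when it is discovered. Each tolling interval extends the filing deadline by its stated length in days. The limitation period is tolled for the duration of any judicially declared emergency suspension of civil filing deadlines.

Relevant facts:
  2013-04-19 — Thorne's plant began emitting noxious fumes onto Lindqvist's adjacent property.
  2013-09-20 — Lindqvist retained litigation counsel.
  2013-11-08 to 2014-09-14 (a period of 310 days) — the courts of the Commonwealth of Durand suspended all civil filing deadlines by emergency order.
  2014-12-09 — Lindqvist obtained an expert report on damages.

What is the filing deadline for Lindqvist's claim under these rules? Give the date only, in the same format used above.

2015-08-25

The claim accrued on 2013-04-19, the date of the act.
The untolled deadline — 18 months after 2013-04-19 — is 2014-10-19.
The period was tolled for 310 days by the emergency suspension of filing deadlines (2013-11-08 to 2014-09-14), pushing the deadline to 2015-08-25.
The other events in the timeline have no effect on the limitation period under the stated rules.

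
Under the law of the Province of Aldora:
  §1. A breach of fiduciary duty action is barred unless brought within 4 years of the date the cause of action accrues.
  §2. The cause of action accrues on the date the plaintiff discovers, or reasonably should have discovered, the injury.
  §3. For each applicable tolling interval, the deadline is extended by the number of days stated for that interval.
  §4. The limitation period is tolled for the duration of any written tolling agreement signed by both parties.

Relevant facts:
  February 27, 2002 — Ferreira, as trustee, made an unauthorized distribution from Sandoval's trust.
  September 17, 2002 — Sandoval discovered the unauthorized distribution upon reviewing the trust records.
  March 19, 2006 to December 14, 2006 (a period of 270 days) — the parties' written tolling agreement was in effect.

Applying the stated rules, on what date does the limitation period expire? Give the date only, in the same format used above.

Under the discovery rule, the claim accrued on September 17, 2002, when Sandoval discovered the injury — not on the February 27, 2002 date of the underlying act.
The untolled deadline — 4 years after September 17, 2002 — is September 17, 2006.
The period was tolled for 270 days by the written tolling agreement (March 19, 2006 to December 14, 2006), pushing the deadline to June 14, 2007.

June 14, 2007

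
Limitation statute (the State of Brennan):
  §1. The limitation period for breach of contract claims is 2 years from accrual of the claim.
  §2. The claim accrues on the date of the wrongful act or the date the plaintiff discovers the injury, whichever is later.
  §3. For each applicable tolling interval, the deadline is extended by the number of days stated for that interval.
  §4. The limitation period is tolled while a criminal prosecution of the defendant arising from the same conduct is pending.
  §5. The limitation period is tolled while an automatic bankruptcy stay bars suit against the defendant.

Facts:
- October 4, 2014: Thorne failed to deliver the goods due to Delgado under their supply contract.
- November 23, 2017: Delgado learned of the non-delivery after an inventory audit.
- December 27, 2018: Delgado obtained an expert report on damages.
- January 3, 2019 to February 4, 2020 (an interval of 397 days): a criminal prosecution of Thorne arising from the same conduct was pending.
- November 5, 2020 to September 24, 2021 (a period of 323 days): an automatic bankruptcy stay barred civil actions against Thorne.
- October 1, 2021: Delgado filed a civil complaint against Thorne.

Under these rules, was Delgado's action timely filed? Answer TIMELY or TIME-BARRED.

TIMELY

Taking the later of the act (October 4, 2014) and discovery (November 23, 2017), the claim accrued on November 23, 2017.
2 years from November 23, 2017 is November 23, 2019.
The period was tolled for 397 days by the pending criminal prosecution (January 3, 2019 to February 4, 2020), pushing the deadline to December 24, 2020.
The period was tolled for 323 days by the automatic bankruptcy stay (November 5, 2020 to September 24, 2021), pushing the deadline to November 12, 2021.
Nothing else in the chronology tolls or restarts the period.
The October 1, 2021 filing precedes the November 12, 2021 deadline; the claim is timely.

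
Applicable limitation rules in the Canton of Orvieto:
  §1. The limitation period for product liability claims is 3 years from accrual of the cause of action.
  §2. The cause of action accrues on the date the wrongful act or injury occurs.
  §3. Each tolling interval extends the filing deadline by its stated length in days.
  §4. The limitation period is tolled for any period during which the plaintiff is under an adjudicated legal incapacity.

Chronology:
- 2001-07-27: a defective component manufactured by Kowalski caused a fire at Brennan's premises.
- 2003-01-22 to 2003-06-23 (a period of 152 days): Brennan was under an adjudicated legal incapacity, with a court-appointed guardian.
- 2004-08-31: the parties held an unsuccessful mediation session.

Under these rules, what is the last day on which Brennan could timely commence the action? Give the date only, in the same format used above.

The cause of action accrued on 2001-07-27, the date of the act.
Adding the 3 years base period to 2001-07-27 gives a deadline of 2004-07-27, before any tolling.
The period was tolled for 152 days by the plaintiff's legal incapacity (2003-01-22 to 2003-06-23), pushing the deadline to 2004-12-26.
Nothing else in the chronology tolls or restarts the period.

2004-12-26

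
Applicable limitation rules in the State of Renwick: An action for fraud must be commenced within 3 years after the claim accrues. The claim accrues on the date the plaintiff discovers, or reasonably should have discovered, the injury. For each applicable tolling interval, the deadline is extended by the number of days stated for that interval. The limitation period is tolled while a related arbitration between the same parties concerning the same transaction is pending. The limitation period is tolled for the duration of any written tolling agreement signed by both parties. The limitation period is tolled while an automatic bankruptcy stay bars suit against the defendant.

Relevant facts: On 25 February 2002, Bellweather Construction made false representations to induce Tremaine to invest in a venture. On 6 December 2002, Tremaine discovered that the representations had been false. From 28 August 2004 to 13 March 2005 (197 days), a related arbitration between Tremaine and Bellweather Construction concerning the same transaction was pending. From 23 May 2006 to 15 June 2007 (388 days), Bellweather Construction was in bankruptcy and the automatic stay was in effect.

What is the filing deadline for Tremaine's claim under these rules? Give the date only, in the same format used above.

Under the discovery rule, the claim accrued on 6 December 2002, when Tremaine discovered the injury — not on the 25 February 2002 date of the underlying act.
3 years from 6 December 2002 is 6 December 2005.
The pending related arbitration from 28 August 2004 to 13 March 2005 tolled the period for 197 days, extending the deadline to 21 June 2006.
The period was tolled for 388 days by the automatic bankruptcy stay (23 May 2006 to 15 June 2007), pushing the deadline to 14 July 2007.

14 July 2007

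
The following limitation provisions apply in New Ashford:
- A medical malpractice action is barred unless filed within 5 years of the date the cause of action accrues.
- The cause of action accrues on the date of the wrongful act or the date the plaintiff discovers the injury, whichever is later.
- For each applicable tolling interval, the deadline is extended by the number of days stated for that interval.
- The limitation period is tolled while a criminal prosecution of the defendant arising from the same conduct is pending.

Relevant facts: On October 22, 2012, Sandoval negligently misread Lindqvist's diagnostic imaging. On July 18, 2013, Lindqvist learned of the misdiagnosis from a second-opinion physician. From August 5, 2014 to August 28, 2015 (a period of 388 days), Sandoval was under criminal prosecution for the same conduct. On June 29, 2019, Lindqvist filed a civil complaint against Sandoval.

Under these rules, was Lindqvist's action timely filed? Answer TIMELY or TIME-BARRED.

TIMELY

Because discovery on July 18, 2013 post-dates the October 22, 2012 act, accrual under the later-of rule falls on July 18, 2013.
5 years from July 18, 2013 is July 18, 2018.
The pending criminal prosecution from August 5, 2014 to August 28, 2015 tolled the period for 388 days, extending the deadline to August 10, 2019.
Lindqvist filed on June 29, 2019, before the August 10, 2019 deadline, so the action is timely.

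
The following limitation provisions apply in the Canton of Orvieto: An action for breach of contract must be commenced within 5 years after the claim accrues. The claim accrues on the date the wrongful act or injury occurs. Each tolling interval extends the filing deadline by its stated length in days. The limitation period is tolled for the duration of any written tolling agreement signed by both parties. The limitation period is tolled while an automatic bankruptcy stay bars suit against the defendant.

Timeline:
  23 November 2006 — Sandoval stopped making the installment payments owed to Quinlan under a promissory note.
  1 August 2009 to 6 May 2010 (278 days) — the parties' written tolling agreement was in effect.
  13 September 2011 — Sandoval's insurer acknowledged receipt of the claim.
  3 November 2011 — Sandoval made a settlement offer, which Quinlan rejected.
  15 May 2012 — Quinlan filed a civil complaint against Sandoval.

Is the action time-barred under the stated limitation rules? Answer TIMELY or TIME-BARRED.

TIMELY

The claim accrued on 23 November 2006, the date of the act.
5 years from 23 November 2006 is 23 November 2011.
Because the written tolling agreement ran from 1 August 2009 to 6 May 2010, the deadline is extended by 278 days to 27 August 2012.
The other events in the timeline have no effect on the limitation period under the stated rules.
The 15 May 2012 filing precedes the 27 August 2012 deadline; the claim is timely.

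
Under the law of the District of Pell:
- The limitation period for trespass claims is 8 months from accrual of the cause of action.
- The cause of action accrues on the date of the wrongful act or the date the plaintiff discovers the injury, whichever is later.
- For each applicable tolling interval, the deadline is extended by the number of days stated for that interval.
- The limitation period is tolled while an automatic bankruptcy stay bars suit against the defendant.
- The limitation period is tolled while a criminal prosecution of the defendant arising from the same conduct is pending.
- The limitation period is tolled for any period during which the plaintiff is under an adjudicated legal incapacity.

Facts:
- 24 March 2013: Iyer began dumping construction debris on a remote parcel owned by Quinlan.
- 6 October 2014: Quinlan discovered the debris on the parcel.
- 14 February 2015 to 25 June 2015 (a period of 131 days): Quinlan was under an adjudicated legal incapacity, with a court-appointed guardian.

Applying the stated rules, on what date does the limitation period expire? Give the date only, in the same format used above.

The claim accrued on 6 October 2014 — the later of the 24 March 2013 act and the 6 October 2014 discovery.
Adding the 8 months base period to 6 October 2014 gives a deadline of 6 June 2015, before any tolling.
Because the plaintiff's legal incapacity ran from 14 February 2015 to 25 June 2015, the deadline is extended by 131 days to 15 October 2015.

15 October 2015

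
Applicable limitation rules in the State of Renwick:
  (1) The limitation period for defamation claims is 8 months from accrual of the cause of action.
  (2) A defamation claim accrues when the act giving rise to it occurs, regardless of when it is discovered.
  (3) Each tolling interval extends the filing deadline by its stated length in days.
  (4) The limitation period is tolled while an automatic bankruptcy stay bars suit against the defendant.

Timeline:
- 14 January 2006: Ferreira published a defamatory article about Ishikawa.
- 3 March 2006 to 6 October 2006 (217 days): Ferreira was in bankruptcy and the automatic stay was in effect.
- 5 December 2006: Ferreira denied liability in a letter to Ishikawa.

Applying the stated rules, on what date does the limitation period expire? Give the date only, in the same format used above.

19 April 2007

The limitation period began to run on 14 January 2006.
The untolled deadline — 8 months after 14 January 2006 — is 14 September 2006.
The automatic bankruptcy stay from 3 March 2006 to 6 October 2006 tolled the period for 217 days, extending the deadline to 19 April 2007.
The other events in the timeline have no effect on the limitation period under the stated rules.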